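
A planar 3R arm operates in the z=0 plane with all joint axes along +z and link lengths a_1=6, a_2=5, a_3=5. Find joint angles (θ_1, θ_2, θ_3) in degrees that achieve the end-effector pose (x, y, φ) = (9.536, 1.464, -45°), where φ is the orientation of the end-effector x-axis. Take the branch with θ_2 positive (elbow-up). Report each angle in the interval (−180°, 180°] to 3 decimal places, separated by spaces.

-0.004 89.999 -134.995

wrist centre = target − a_3·(cos φ, sin φ) = (6.0005, 4.9995)
cos θ_2 = (61.0009−6²−5²)/(2·6·5) = 0.0000; θ_2 = 89.9991° (elbow-up)
β = atan2(4.9995,6.0005) = 39.8008°; ψ = atan2(5.0000,6.0001) = 39.8052°
θ_1 = β − ψ = -0.0045°
θ_3 = φ − θ_1 − θ_2 = -134.9947° (wrapped to (-180°,180°])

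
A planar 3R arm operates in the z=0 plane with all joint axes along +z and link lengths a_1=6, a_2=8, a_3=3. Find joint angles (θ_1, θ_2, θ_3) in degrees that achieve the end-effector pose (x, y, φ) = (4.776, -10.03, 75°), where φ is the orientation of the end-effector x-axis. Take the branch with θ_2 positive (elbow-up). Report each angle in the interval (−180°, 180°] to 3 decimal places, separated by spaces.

wrist centre = target − a_3·(cos φ, sin φ) = (3.9995, -12.9278)
cos θ_2 = (183.1238−6²−8²)/(2·6·8) = 0.8659; θ_2 = 30.0175° (elbow-up)
β = atan2(-12.9278,3.9995) = -72.8092°; ψ = atan2(4.0021,12.9270) = 17.2022°
θ_1 = β − ψ = -90.0114°
θ_3 = φ − θ_1 − θ_2 = 134.9939° (wrapped to (-180°,180°])

-90.011 30.018 134.994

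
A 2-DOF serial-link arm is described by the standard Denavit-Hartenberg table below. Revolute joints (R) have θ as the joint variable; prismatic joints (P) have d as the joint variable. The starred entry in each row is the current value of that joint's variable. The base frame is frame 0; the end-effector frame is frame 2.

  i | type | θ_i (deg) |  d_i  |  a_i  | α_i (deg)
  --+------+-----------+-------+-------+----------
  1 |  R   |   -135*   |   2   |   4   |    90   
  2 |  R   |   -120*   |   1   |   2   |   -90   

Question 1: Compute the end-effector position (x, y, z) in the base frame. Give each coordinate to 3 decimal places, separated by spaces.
-2.828 -1.414 0.268

after link 1: o_1 = (-2.8284, -2.8284, 2.0000)
after link 2: o_2 = (-2.8284, -1.4142, 0.2679)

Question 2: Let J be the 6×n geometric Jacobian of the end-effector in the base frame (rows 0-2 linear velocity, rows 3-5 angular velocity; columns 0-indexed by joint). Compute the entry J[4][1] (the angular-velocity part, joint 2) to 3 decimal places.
axis z_1 = (-0.7071,0.7071,0.0000); lever o_n−o_1 = (-0.0000,1.4142,-1.7321)
cross product → J_v[:, 1] = (-1.2247,-1.2247,-1.0000)
J_ω[:, 1] = z_1
entry J[4][1] = 0.7071

0.707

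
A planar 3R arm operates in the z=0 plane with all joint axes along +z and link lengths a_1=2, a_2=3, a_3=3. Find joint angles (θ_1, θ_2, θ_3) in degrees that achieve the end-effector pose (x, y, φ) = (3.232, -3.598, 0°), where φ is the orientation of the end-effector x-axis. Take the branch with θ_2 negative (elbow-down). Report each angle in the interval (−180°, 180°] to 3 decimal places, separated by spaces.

-29.999 -90.003 120.002

wrist centre = target − a_3·(cos φ, sin φ) = (0.2320, -3.5980)
cos θ_2 = (12.9994−2²−3²)/(2·2·3) = -0.0000; θ_2 = -90.0027° (elbow-down)
β = atan2(-3.5980,0.2320) = -86.3107°; ψ = atan2(-3.0000,1.9999) = -56.3118°
θ_1 = β − ψ = -29.9988°
θ_3 = φ − θ_1 − θ_2 = 120.0016° (wrapped to (-180°,180°])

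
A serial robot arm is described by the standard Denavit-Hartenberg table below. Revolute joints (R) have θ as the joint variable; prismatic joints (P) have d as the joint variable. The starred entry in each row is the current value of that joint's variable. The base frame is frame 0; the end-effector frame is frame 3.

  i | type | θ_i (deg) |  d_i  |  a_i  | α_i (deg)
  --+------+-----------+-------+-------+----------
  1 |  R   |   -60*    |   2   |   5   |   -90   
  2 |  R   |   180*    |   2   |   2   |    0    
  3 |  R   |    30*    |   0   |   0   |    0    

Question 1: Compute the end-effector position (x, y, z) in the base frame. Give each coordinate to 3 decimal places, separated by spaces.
3.232 -1.598 2.000

after link 1: o_1 = (2.5000, -4.3301, 2.0000)
after link 2: o_2 = (3.2321, -1.5981, 2.0000)
after link 3: o_3 = (3.2321, -1.5981, 2.0000)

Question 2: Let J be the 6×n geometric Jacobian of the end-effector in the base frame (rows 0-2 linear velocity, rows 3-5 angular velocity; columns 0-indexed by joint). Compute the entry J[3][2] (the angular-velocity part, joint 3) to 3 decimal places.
axis z_2 = (0.8660,0.5000,0.0000); lever o_n−o_2 = (0.0000,0.0000,0.0000)
cross product → J_v[:, 2] = (0.0000,0.0000,0.0000)
J_ω[:, 2] = z_2
entry J[3][2] = 0.8660

0.866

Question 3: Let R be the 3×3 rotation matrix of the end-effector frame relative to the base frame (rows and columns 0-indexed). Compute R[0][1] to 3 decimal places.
0.250

End-effector y-axis (col 1 of R) = (0.2500,-0.4330,0.8660)
R[0][1] = 0.2500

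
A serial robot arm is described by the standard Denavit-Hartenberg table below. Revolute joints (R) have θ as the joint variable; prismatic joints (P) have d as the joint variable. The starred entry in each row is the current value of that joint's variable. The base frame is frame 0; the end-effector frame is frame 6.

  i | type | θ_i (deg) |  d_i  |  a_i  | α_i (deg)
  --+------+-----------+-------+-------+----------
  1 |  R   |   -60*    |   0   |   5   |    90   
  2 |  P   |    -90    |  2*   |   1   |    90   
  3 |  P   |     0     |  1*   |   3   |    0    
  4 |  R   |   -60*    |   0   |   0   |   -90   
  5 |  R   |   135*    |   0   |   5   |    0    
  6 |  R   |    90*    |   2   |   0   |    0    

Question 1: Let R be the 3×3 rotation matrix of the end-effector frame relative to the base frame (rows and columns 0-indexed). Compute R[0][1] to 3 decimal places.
End-effector y-axis (col 1 of R) = (0.1768,0.9186,-0.3536)
R[0][1] = 0.1768

0.177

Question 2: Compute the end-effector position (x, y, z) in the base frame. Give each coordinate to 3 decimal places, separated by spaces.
after link 1: o_1 = (2.5000, -4.3301, 0.0000)
after link 2: o_2 = (0.7679, -5.3301, -1.0000)
after link 3: o_3 = (0.2679, -4.4641, -4.0000)
after link 4: o_4 = (0.2679, -4.4641, -4.0000)
after link 5: o_5 = (-0.6159, -9.0569, -2.2322)
after link 6: o_6 = (-1.4820, -9.5569, -3.9643)

-1.482 -9.557 -3.964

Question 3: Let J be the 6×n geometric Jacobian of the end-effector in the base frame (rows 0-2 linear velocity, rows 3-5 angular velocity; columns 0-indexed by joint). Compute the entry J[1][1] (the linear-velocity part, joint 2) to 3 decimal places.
prismatic axis z_1 = (-0.8660,-0.5000,0.0000)
J_v[:, 1] = z_1; J_ω[:, 1] = (0,0,0)
entry J[1][1] = -0.5000

-0.500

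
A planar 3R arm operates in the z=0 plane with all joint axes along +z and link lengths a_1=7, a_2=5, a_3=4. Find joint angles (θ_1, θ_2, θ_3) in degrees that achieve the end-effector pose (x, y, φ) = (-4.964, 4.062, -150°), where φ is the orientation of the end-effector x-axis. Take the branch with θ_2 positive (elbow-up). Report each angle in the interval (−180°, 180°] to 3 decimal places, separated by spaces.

59.999 120.002 29.999

wrist centre = target − a_3·(cos φ, sin φ) = (-1.4999, 6.0620)
cos θ_2 = (38.9975−7²−5²)/(2·7·5) = -0.5000; θ_2 = 120.0023° (elbow-up)
β = atan2(6.0620,-1.4999) = 103.8974°; ψ = atan2(4.3300,4.4998) = 43.8983°
θ_1 = β − ψ = 59.9990°
θ_3 = φ − θ_1 − θ_2 = 29.9986° (wrapped to (-180°,180°])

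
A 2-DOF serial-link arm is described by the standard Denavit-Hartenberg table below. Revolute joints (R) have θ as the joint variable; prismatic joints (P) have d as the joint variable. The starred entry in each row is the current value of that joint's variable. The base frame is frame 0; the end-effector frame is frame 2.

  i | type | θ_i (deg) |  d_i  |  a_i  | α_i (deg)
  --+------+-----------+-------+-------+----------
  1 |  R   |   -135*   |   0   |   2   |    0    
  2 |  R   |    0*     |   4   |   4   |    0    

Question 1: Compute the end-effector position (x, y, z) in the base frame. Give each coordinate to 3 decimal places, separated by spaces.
-4.243 -4.243 4.000

after link 1: o_1 = (-1.4142, -1.4142, 0.0000)
after link 2: o_2 = (-4.2426, -4.2426, 4.0000)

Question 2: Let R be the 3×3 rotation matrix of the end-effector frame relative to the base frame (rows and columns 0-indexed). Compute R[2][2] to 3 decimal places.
1.000

End-effector z-axis (col 2 of R) = (0.0000,0.0000,1.0000)
R[2][2] = 1.0000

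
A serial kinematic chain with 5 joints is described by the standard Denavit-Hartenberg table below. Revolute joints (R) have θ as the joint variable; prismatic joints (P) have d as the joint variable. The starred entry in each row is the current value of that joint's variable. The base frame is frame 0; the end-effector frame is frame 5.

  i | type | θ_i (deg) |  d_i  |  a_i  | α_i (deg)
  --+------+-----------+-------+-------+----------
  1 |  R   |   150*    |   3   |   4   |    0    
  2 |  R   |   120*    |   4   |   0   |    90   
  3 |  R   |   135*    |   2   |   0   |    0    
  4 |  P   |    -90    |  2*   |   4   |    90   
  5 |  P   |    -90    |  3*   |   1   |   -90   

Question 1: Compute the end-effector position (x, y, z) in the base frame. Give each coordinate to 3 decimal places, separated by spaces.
-6.464 -2.950 7.707

after link 1: o_1 = (-3.4641, 2.0000, 3.0000)
after link 2: o_2 = (-3.4641, 2.0000, 7.0000)
after link 3: o_3 = (-5.4641, 2.0000, 7.0000)
after link 4: o_4 = (-7.4641, -0.8284, 9.8284)
after link 5: o_5 = (-6.4641, -2.9497, 7.7071)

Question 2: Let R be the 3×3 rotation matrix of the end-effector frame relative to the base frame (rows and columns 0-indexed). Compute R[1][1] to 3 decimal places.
0.707

End-effector y-axis (col 1 of R) = (0.0000,0.7071,0.7071)
R[1][1] = 0.7071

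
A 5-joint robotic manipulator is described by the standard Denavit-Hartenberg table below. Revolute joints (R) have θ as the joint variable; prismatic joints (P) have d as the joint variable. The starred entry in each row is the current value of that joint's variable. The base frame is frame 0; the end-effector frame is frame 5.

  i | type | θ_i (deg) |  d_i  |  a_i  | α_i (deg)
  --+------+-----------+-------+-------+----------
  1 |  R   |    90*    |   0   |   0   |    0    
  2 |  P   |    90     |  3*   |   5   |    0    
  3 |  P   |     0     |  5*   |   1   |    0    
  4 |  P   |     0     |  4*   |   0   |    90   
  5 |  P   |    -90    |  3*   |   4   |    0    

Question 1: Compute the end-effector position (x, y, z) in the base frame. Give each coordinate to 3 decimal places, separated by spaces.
-6.000 3.000 8.000

after link 1: o_1 = (0.0000, 0.0000, 0.0000)
after link 2: o_2 = (-5.0000, 0.0000, 3.0000)
after link 3: o_3 = (-6.0000, 0.0000, 8.0000)
after link 4: o_4 = (-6.0000, 0.0000, 12.0000)
after link 5: o_5 = (-6.0000, 3.0000, 8.0000)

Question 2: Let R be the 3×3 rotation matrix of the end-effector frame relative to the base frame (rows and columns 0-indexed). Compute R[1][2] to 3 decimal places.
1.000

End-effector z-axis (col 2 of R) = (0.0000,1.0000,0.0000)
R[1][2] = 1.0000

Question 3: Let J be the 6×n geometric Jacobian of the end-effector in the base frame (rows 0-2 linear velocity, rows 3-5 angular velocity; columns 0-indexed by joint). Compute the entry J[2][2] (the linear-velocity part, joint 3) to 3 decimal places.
1.000

prismatic axis z_2 = (0.0000,0.0000,1.0000)
J_v[:, 2] = z_2; J_ω[:, 2] = (0,0,0)
entry J[2][2] = 1.0000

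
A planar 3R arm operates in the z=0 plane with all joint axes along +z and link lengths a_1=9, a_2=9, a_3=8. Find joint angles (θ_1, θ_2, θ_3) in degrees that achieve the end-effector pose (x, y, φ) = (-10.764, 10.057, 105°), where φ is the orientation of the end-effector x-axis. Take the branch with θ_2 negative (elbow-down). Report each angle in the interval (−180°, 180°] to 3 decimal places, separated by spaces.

-135.002 -119.999 0.001

wrist centre = target − a_3·(cos φ, sin φ) = (-8.6934, 2.3296)
cos θ_2 = (81.0030−9²−9²)/(2·9·9) = -0.5000; θ_2 = -119.9988° (elbow-down)
β = atan2(2.3296,-8.6934) = 164.9988°; ψ = atan2(-7.7943,4.5002) = -59.9994°
θ_1 = β − ψ = 224.9982°
θ_3 = φ − θ_1 − θ_2 = 0.0006° (wrapped to (-180°,180°])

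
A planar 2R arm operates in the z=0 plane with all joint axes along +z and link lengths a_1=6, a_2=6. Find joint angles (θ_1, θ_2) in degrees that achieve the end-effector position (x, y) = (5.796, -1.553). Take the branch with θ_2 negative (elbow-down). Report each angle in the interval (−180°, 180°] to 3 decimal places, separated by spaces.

44.998 -119.995

cos θ_2 = (36.0054−6²−6²)/(2·6·6) = -0.4999; θ_2 = -119.9950° (elbow-down)
β = atan2(-1.5530,5.7960) = -14.9997°; ψ = atan2(-5.1964,3.0005) = -59.9975°
θ_1 = β − ψ = 44.9978°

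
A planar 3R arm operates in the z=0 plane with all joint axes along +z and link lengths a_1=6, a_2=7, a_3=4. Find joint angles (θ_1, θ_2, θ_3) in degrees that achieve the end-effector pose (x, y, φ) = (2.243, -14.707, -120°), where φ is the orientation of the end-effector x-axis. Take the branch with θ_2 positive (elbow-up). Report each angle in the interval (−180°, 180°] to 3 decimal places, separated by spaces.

-93.644 44.991 -71.347

wrist centre = target − a_3·(cos φ, sin φ) = (4.2430, -11.2429)
cos θ_2 = (144.4058−6²−7²)/(2·6·7) = 0.7072; θ_2 = 44.9915° (elbow-up)
β = atan2(-11.2429,4.2430) = -69.3238°; ψ = atan2(4.9490,10.9505) = 24.3203°
θ_1 = β − ψ = -93.6441°
θ_3 = φ − θ_1 − θ_2 = -71.3473° (wrapped to (-180°,180°])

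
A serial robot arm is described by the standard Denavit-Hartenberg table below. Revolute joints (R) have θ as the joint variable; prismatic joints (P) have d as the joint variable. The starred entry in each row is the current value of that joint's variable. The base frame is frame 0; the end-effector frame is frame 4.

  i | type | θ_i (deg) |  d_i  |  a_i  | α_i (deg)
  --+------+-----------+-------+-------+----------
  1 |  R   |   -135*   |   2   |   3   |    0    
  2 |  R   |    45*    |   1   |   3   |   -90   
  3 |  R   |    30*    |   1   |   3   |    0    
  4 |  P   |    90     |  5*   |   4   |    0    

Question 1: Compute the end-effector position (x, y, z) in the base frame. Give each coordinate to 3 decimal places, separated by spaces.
3.879 -5.719 -1.964

after link 1: o_1 = (-2.1213, -2.1213, 2.0000)
after link 2: o_2 = (-2.1213, -5.1213, 3.0000)
after link 3: o_3 = (-1.1213, -7.7194, 1.5000)
after link 4: o_4 = (3.8787, -5.7194, -1.9641)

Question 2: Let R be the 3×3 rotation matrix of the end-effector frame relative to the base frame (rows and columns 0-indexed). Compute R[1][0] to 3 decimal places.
0.500

End-effector x-axis (col 0 of R) = (0.0000,0.5000,-0.8660)
R[1][0] = 0.5000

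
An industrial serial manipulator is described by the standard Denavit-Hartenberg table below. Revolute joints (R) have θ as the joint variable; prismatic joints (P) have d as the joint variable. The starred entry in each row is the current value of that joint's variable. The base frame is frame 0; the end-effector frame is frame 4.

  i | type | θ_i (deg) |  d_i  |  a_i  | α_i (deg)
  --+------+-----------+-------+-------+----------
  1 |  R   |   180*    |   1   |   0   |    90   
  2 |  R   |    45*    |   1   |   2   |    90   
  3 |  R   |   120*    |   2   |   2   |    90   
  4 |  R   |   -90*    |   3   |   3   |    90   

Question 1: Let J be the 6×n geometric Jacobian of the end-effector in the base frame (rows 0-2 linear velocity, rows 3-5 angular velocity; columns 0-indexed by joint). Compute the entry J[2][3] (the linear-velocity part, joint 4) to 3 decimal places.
axis z_3 = (-0.6124,0.5000,0.6124); lever o_n−o_3 = (0.2842,1.5000,3.9584)
cross product → J_v[:, 3] = (1.0607,2.5981,-1.0607)
J_ω[:, 3] = z_3
entry J[2][3] = -1.0607

-1.061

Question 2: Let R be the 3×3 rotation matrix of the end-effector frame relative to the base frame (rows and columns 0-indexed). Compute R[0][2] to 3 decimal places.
-0.354

End-effector z-axis (col 2 of R) = (-0.3536,-0.8660,0.3536)
R[0][2] = -0.3536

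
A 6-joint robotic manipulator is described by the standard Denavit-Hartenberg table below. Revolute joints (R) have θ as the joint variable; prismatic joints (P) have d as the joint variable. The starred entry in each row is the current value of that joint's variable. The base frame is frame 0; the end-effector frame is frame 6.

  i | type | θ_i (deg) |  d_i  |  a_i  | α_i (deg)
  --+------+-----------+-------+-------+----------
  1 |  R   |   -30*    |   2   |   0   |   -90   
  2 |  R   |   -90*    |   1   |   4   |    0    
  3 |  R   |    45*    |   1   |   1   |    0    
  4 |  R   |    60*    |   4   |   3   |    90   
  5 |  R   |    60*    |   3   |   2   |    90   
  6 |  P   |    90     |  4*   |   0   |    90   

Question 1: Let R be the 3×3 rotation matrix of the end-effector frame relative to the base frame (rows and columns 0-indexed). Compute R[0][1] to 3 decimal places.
End-effector y-axis (col 1 of R) = (0.4744,-0.8513,-0.2241)
R[0][1] = 0.4744

0.474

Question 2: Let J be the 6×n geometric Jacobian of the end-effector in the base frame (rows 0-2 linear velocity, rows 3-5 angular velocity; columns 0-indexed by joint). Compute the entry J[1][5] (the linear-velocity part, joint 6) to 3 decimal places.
prismatic axis z_5 = (0.4744,-0.8513,-0.2241)
J_v[:, 5] = z_5; J_ω[:, 5] = (0,0,0)
entry J[1][5] = -0.8513

-0.851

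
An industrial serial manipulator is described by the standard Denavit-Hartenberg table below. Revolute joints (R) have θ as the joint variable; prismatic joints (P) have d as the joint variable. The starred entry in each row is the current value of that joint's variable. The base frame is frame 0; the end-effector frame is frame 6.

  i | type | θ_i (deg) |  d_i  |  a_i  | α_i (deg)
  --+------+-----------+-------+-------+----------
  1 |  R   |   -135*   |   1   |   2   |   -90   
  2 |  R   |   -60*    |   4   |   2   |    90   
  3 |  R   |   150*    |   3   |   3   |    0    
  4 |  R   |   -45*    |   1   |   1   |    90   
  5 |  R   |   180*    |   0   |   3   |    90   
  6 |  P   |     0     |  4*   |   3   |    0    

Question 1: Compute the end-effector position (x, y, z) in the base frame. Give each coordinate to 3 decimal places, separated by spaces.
after link 1: o_1 = (-1.4142, -1.4142, 1.0000)
after link 2: o_2 = (0.7071, -4.9497, 2.7321)
after link 3: o_3 = (4.5234, -3.2547, 1.9821)
after link 4: o_4 = (5.9103, -3.2339, 2.2579)
after link 5: o_5 = (3.5868, -1.4593, 2.9303)
after link 6: o_6 = (3.7127, 2.7647, 5.6028)

3.713 2.765 5.603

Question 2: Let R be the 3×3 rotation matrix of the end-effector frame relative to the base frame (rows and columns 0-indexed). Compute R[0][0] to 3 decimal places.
End-effector x-axis (col 0 of R) = (-0.7745,0.5915,0.2241)
R[0][0] = -0.7745

-0.775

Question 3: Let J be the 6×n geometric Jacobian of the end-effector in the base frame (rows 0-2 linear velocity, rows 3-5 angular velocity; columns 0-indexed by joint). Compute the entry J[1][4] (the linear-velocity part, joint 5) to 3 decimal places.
axis z_4 = (-0.1585,-0.5245,0.8365); lever o_n−o_4 = (-2.1976,5.9985,3.3449)
cross product → J_v[:, 4] = (-6.7723,-1.3082,-2.1034)
J_ω[:, 4] = z_4
entry J[1][4] = -1.3082

-1.308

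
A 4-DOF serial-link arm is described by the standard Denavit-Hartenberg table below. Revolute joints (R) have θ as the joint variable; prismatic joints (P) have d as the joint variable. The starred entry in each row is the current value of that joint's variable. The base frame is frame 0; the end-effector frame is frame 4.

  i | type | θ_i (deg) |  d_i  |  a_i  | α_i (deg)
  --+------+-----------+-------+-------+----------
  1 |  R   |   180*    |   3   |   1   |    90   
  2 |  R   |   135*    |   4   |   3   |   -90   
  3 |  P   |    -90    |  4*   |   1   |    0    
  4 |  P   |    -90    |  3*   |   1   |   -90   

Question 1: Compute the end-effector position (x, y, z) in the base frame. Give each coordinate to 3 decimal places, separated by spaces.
after link 1: o_1 = (-1.0000, 0.0000, 3.0000)
after link 2: o_2 = (1.1213, 4.0000, 5.1213)
after link 3: o_3 = (3.9497, 5.0000, 2.2929)
after link 4: o_4 = (5.3640, 5.0000, -0.5355)

5.364 5.000 -0.536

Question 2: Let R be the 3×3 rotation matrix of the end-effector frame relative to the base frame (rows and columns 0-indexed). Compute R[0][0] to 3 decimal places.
End-effector x-axis (col 0 of R) = (-0.7071,0.0000,-0.7071)
R[0][0] = -0.7071

-0.707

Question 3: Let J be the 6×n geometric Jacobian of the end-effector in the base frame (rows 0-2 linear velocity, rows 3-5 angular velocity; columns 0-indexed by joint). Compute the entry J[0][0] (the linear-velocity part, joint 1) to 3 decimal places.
-5.000

axis z_0 = ẑ; lever o_n−o_0 = (5.3640,5.0000,-0.5355)
cross product → J_v[:, 0] = (-5.0000,5.3640,0.0000)
J_ω[:, 0] = z_0
entry J[0][0] = -5.0000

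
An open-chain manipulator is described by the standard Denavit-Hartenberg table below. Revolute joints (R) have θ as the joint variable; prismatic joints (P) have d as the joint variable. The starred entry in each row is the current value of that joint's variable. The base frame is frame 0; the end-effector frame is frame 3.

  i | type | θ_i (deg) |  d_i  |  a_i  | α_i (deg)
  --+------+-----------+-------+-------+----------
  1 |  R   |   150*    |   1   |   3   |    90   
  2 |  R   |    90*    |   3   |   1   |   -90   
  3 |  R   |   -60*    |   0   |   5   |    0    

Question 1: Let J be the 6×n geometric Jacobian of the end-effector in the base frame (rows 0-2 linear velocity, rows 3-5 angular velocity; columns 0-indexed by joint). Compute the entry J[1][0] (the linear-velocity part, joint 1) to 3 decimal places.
1.067

axis z_0 = ẑ; lever o_n−o_0 = (1.0670,7.8481,4.5000)
cross product → J_v[:, 0] = (-7.8481,1.0670,0.0000)
J_ω[:, 0] = z_0
entry J[1][0] = 1.0670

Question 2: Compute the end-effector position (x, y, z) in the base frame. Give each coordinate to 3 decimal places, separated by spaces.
1.067 7.848 4.500

after link 1: o_1 = (-2.5981, 1.5000, 1.0000)
after link 2: o_2 = (-1.0981, 4.0981, 2.0000)
after link 3: o_3 = (1.0670, 7.8481, 4.5000)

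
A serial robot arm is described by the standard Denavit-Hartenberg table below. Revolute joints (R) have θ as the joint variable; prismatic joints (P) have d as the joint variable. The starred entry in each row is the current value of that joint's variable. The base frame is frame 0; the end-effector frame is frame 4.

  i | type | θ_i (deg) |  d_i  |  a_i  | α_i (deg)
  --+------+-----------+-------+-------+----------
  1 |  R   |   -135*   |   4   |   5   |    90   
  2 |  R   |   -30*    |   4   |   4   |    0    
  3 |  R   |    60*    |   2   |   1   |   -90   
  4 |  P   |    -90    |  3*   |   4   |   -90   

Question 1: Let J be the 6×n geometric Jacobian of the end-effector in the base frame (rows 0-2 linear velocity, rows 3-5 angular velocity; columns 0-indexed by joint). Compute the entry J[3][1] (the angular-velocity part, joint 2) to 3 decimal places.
axis z_1 = (-0.7071,0.7071,0.0000); lever o_n−o_1 = (-9.0723,5.0699,1.0981)
cross product → J_v[:, 1] = (0.7765,0.7765,2.8301)
J_ω[:, 1] = z_1
entry J[3][1] = -0.7071

-0.707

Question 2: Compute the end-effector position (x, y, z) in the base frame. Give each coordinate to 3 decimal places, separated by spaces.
-12.608 1.534 5.098

after link 1: o_1 = (-3.5355, -3.5355, 4.0000)
after link 2: o_2 = (-8.8135, -3.1566, 2.0000)
after link 3: o_3 = (-10.8400, -2.3548, 2.5000)
after link 4: o_4 = (-12.6078, 1.5343, 5.0981)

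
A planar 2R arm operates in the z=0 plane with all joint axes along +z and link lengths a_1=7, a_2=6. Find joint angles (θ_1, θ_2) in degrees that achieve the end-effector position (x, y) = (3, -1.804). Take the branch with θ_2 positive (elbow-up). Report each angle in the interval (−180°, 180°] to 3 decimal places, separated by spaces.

cos θ_2 = (12.2544−7²−6²)/(2·7·6) = -0.8660; θ_2 = 149.9992° (elbow-up)
β = atan2(-1.8040,3.0000) = -31.0199°; ψ = atan2(3.0001,1.8039) = 58.9823°
θ_1 = β − ψ = -90.0022°

-90.002 149.999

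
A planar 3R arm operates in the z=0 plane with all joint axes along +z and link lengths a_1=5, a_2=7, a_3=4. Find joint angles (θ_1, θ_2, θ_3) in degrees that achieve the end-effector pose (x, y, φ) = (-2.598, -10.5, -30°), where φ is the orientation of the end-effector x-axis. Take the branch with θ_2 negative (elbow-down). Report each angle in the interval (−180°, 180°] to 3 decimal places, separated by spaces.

-89.999 -60.001 120.000

wrist centre = target − a_3·(cos φ, sin φ) = (-6.0621, -8.5000)
cos θ_2 = (108.9991−5²−7²)/(2·5·7) = 0.5000; θ_2 = -60.0009° (elbow-down)
β = atan2(-8.5000,-6.0621) = -125.4960°; ψ = atan2(-6.0622,8.4999) = -35.4969°
θ_1 = β − ψ = -89.9991°
θ_3 = φ − θ_1 − θ_2 = 120.0000° (wrapped to (-180°,180°])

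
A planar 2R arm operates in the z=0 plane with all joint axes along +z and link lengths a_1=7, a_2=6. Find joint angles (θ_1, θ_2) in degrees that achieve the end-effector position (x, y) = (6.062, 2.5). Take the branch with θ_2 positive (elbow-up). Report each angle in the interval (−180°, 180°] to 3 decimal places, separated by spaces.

-30.000 120.002

cos θ_2 = (42.9978−7²−6²)/(2·7·6) = -0.5000; θ_2 = 120.0017° (elbow-up)
β = atan2(2.5000,6.0620) = 22.4115°; ψ = atan2(5.1961,3.9998) = 52.4115°
θ_1 = β − ψ = -30.0000°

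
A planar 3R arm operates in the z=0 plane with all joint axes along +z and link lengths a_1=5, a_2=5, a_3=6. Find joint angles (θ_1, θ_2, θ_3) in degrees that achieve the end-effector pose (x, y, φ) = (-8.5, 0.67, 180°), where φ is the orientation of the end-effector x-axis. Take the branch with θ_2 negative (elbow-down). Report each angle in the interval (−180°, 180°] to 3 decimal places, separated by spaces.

wrist centre = target − a_3·(cos φ, sin φ) = (-2.5000, 0.6700)
cos θ_2 = (6.6989−5²−5²)/(2·5·5) = -0.8660; θ_2 = -149.9996° (elbow-down)
β = atan2(0.6700,-2.5000) = 164.9973°; ψ = atan2(-2.5000,0.6699) = -74.9998°
θ_1 = β − ψ = 239.9971°
θ_3 = φ − θ_1 − θ_2 = 90.0025° (wrapped to (-180°,180°])

-120.003 -150.000 90.003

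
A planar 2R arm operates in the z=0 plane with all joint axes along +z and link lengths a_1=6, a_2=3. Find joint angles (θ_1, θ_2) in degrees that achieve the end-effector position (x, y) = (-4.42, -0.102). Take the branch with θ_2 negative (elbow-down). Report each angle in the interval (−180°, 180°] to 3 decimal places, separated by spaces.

cos θ_2 = (19.5468−6²−3²)/(2·6·3) = -0.7070; θ_2 = -134.9940° (elbow-down)
β = atan2(-0.1020,-4.4200) = -178.6780°; ψ = atan2(-2.1215,3.8789) = -28.6762°
θ_1 = β − ψ = -150.0018°

-150.002 -134.994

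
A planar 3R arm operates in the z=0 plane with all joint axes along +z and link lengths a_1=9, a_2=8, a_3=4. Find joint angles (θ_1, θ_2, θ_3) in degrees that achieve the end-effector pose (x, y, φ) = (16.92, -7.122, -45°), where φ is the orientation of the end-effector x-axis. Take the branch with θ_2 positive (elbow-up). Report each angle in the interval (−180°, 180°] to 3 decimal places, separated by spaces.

wrist centre = target − a_3·(cos φ, sin φ) = (14.0916, -4.2936)
cos θ_2 = (217.0072−9²−8²)/(2·9·8) = 0.5000; θ_2 = 59.9967° (elbow-up)
β = atan2(-4.2936,14.0916) = -16.9455°; ψ = atan2(6.9280,13.0004) = 28.0534°
θ_1 = β − ψ = -44.9989°
θ_3 = φ − θ_1 − θ_2 = -59.9978° (wrapped to (-180°,180°])

-44.999 59.997 -59.998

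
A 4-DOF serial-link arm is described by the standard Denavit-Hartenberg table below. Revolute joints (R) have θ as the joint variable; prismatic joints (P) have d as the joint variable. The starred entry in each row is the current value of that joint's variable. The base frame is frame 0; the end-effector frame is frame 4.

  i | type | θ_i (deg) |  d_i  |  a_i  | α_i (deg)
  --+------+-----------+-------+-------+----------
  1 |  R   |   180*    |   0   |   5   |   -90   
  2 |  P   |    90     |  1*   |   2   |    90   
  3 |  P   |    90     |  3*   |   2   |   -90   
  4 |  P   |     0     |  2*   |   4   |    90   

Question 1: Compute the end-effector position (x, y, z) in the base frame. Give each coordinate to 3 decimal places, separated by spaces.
after link 1: o_1 = (-5.0000, 0.0000, 0.0000)
after link 2: o_2 = (-5.0000, -1.0000, -2.0000)
after link 3: o_3 = (-8.0000, -3.0000, -2.0000)
after link 4: o_4 = (-8.0000, -7.0000, 0.0000)

-8.000 -7.000 0.000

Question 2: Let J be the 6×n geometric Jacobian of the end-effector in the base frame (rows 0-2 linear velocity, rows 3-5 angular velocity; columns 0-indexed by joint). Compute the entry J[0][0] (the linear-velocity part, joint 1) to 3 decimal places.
axis z_0 = ẑ; lever o_n−o_0 = (-8.0000,-7.0000,0.0000)
cross product → J_v[:, 0] = (7.0000,-8.0000,0.0000)
J_ω[:, 0] = z_0
entry J[0][0] = 7.0000

7.000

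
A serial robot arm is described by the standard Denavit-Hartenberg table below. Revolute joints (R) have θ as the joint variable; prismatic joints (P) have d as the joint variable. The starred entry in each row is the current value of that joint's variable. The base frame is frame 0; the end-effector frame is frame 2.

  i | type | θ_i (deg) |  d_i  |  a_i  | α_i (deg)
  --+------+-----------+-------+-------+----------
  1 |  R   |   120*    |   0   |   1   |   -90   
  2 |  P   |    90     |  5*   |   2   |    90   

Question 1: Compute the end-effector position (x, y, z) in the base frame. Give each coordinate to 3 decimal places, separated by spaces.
after link 1: o_1 = (-0.5000, 0.8660, 0.0000)
after link 2: o_2 = (-4.8301, -1.6340, -2.0000)

-4.830 -1.634 -2.000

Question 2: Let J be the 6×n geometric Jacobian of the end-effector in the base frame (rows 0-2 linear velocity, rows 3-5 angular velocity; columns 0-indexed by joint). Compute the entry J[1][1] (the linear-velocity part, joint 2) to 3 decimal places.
prismatic axis z_1 = (-0.8660,-0.5000,0.0000)
J_v[:, 1] = z_1; J_ω[:, 1] = (0,0,0)
entry J[1][1] = -0.5000

-0.500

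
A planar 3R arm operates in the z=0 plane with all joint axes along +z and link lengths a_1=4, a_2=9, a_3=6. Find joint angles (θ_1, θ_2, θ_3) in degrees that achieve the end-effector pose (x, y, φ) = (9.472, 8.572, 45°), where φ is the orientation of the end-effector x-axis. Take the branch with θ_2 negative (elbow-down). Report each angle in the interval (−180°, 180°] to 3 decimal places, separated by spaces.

wrist centre = target − a_3·(cos φ, sin φ) = (5.2294, 4.3294)
cos θ_2 = (46.0896−4²−9²)/(2·4·9) = -0.7071; θ_2 = -134.9986° (elbow-down)
β = atan2(4.3294,5.2294) = 39.6212°; ψ = atan2(-6.3641,-2.3638) = -110.3764°
θ_1 = β − ψ = 149.9975°
θ_3 = φ − θ_1 − θ_2 = 30.0011° (wrapped to (-180°,180°])

149.998 -134.999 30.001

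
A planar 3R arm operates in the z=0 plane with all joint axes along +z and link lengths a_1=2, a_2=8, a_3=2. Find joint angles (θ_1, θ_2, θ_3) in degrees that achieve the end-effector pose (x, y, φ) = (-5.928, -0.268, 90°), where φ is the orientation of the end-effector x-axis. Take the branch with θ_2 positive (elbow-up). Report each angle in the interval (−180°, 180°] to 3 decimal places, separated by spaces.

wrist centre = target − a_3·(cos φ, sin φ) = (-5.9280, -2.2680)
cos θ_2 = (40.2850−2²−8²)/(2·2·8) = -0.8661; θ_2 = 150.0078° (elbow-up)
β = atan2(-2.2680,-5.9280) = -159.0636°; ψ = atan2(3.9991,-4.9287) = 140.9450°
θ_1 = β − ψ = -300.0086°
θ_3 = φ − θ_1 − θ_2 = -119.9992° (wrapped to (-180°,180°])

59.991 150.008 -119.999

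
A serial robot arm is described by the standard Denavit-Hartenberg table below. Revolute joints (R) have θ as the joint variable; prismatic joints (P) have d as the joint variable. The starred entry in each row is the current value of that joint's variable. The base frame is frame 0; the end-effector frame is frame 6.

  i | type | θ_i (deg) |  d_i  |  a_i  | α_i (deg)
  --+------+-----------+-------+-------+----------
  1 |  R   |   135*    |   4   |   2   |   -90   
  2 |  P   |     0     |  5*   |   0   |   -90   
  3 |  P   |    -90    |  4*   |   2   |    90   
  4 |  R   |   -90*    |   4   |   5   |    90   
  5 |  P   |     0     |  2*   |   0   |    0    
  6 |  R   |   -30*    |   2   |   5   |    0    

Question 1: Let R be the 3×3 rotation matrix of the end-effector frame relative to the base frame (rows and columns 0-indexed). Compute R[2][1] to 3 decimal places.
End-effector y-axis (col 1 of R) = (0.6124,-0.6124,0.5000)
R[2][1] = 0.5000

0.500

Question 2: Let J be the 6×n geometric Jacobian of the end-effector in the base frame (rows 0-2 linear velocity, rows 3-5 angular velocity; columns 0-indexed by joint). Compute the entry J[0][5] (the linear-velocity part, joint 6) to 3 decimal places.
axis z_5 = (0.7071,0.7071,-0.0000); lever o_n−o_5 = (-0.3536,3.1820,4.3301)
cross product → J_v[:, 5] = (3.0619,-3.0619,2.5000)
J_ω[:, 5] = z_5
entry J[0][5] = 3.0619

3.062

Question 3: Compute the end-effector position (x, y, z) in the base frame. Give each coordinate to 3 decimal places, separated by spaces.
after link 1: o_1 = (-1.4142, 1.4142, 4.0000)
after link 2: o_2 = (-4.9497, -2.1213, 4.0000)
after link 3: o_3 = (-6.3640, -3.5355, 0.0000)
after link 4: o_4 = (-3.5355, -6.3640, 5.0000)
after link 5: o_5 = (-2.1213, -4.9497, 5.0000)
after link 6: o_6 = (-2.4749, -1.7678, 9.3301)

-2.475 -1.768 9.330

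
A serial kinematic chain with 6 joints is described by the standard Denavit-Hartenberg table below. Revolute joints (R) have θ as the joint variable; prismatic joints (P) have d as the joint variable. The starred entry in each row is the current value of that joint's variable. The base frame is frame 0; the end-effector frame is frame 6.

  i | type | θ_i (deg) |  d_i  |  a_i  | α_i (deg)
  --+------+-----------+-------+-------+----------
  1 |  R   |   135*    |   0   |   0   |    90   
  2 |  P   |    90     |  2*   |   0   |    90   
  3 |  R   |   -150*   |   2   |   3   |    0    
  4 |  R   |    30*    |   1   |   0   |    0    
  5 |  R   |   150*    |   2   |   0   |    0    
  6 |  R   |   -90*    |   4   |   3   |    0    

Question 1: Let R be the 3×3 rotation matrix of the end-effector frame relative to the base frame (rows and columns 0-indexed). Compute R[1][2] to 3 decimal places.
0.707

End-effector z-axis (col 2 of R) = (-0.7071,0.7071,-0.0000)
R[1][2] = 0.7071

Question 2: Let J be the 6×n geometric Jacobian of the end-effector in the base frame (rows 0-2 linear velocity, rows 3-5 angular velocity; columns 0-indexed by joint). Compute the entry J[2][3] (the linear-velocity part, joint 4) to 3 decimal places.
axis z_3 = (-0.7071,0.7071,-0.0000); lever o_n−o_3 = (-6.7869,3.1126,1.5000)
cross product → J_v[:, 3] = (1.0607,1.0607,2.5981)
J_ω[:, 3] = z_3
entry J[2][3] = 2.5981

2.598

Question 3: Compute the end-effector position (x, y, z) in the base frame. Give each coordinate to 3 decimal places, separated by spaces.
after link 1: o_1 = (0.0000, 0.0000, 0.0000)
after link 2: o_2 = (1.4142, 1.4142, 0.0000)
after link 3: o_3 = (-1.0607, 1.7678, -2.5981)
after link 4: o_4 = (-1.7678, 2.4749, -2.5981)
after link 5: o_5 = (-3.1820, 3.8891, -2.5981)
after link 6: o_6 = (-7.8475, 4.8804, -1.0981)

-7.848 4.880 -1.098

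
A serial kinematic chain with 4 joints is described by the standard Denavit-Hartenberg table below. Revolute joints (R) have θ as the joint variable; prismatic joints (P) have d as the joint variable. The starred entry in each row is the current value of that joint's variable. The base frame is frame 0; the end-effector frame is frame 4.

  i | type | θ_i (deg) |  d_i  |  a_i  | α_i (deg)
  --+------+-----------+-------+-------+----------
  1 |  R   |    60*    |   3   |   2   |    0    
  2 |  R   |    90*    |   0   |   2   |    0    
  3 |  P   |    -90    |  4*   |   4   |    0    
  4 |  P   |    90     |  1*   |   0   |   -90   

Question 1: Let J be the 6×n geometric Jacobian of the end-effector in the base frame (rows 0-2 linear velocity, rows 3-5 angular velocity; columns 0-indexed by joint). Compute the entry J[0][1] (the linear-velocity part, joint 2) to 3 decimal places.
axis z_1 = (0.0000,0.0000,1.0000); lever o_n−o_1 = (0.2679,4.4641,5.0000)
cross product → J_v[:, 1] = (-4.4641,0.2679,0.0000)
J_ω[:, 1] = z_1
entry J[0][1] = -4.4641

-4.464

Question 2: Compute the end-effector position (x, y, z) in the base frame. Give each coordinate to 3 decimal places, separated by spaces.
after link 1: o_1 = (1.0000, 1.7321, 3.0000)
after link 2: o_2 = (-0.7321, 2.7321, 3.0000)
after link 3: o_3 = (1.2679, 6.1962, 7.0000)
after link 4: o_4 = (1.2679, 6.1962, 8.0000)

1.268 6.196 8.000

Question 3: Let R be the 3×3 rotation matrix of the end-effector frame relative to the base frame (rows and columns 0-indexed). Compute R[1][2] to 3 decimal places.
End-effector z-axis (col 2 of R) = (-0.5000,-0.8660,0.0000)
R[1][2] = -0.8660

-0.866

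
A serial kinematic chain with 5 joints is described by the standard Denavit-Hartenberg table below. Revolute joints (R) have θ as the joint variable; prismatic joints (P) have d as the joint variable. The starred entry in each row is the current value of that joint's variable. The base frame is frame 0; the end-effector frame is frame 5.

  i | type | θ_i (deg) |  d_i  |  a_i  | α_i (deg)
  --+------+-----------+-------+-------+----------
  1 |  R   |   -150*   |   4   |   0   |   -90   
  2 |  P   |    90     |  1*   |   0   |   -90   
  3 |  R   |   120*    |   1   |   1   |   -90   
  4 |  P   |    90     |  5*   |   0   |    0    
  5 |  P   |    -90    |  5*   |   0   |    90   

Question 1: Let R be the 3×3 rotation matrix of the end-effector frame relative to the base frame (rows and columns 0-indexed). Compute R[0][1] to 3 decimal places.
0.250

End-effector y-axis (col 1 of R) = (0.2500,-0.4330,0.8660)
R[0][1] = 0.2500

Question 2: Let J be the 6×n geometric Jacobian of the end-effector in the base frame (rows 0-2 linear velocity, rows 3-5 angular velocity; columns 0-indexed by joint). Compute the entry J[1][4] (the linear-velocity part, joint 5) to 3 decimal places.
prismatic axis z_4 = (0.2500,-0.4330,0.8660)
J_v[:, 4] = z_4; J_ω[:, 4] = (0,0,0)
entry J[1][4] = -0.4330

-0.433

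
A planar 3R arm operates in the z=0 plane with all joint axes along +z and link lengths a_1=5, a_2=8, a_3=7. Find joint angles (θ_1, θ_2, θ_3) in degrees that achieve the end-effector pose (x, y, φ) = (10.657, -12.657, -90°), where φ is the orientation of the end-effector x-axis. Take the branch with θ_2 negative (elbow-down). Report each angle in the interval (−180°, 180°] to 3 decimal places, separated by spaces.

-0.003 -44.995 -45.001

wrist centre = target − a_3·(cos φ, sin φ) = (10.6570, -5.6570)
cos θ_2 = (145.5733−5²−8²)/(2·5·8) = 0.7072; θ_2 = -44.9952° (elbow-down)
β = atan2(-5.6570,10.6570) = -27.9605°; ψ = atan2(-5.6564,10.6573) = -27.9571°
θ_1 = β − ψ = -0.0033°
θ_3 = φ − θ_1 − θ_2 = -45.0015° (wrapped to (-180°,180°])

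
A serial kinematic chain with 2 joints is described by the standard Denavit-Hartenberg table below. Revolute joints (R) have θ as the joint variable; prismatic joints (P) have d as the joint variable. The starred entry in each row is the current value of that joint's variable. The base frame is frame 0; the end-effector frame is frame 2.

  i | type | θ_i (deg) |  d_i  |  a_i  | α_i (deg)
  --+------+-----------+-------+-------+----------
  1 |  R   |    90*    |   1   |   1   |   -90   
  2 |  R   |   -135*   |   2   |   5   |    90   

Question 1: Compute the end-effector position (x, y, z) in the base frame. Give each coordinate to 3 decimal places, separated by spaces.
-2.000 -2.536 4.536

after link 1: o_1 = (0.0000, 1.0000, 1.0000)
after link 2: o_2 = (-2.0000, -2.5355, 4.5355)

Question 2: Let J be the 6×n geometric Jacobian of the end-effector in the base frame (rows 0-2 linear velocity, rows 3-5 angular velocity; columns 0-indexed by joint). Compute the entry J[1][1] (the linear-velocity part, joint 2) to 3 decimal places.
3.536

axis z_1 = (-1.0000,0.0000,0.0000); lever o_n−o_1 = (-2.0000,-3.5355,3.5355)
cross product → J_v[:, 1] = (0.0000,3.5355,3.5355)
J_ω[:, 1] = z_1
entry J[1][1] = 3.5355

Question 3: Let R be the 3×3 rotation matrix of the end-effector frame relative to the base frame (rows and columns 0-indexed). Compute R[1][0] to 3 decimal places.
End-effector x-axis (col 0 of R) = (0.0000,-0.7071,0.7071)
R[1][0] = -0.7071

-0.707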